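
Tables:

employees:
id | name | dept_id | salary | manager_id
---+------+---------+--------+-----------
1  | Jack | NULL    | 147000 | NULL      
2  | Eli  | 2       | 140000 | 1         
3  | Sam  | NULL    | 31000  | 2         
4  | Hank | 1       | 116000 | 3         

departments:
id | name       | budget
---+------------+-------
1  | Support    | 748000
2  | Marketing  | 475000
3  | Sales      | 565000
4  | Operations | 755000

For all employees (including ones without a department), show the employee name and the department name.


LEFT JOIN keeps every row from employees (the left table); where dept_id has no match in departments, the department columns become NULL. Walk through each employee:
  - employee 1 (Jack): dept_id=NULL, no match -> kept with NULL
  - employee 2 (Eli): dept_id=2 -> matches Marketing
  - employee 3 (Sam): dept_id=NULL, no match -> kept with NULL
  - employee 4 (Hank): dept_id=1 -> matches Support
All 4 rows appear; 2 have NULL department.

SQL:
SELECT a.name, b.name AS department
FROM employees a
LEFT JOIN departments b ON a.dept_id = b.id

Result:
name | department
-----+-----------
Jack | NULL      
Eli  | Marketing 
Sam  | NULL      
Hank | Support   


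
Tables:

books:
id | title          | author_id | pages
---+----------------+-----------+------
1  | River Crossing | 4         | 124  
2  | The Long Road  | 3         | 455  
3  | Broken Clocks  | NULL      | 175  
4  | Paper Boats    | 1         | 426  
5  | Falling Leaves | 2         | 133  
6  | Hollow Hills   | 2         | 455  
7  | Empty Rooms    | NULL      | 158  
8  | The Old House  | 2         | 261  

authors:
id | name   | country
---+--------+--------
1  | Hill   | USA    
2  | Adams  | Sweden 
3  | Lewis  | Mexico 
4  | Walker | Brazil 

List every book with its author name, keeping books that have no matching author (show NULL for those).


LEFT JOIN keeps every row from books (the left table); where author_id has no match in authors, the author columns become NULL. Walk through each book:
  - book 1 (River Crossing): author_id=4 -> matches Walker
  - book 2 (The Long Road): author_id=3 -> matches Lewis
  - book 3 (Broken Clocks): author_id=NULL, no match -> kept with NULL
  - book 4 (Paper Boats): author_id=1 -> matches Hill
  - book 5 (Falling Leaves): author_id=2 -> matches Adams
  - book 6 (Hollow Hills): author_id=2 -> matches Adams
  - book 7 (Empty Rooms): author_id=NULL, no match -> kept with NULL
  - book 8 (The Old House): author_id=2 -> matches Adams
All 8 rows appear; 2 have NULL author.

SQL:
SELECT a.title, b.name AS author
FROM books a
LEFT JOIN authors b ON a.author_id = b.id

Result:
title          | author
---------------+-------
River Crossing | Walker
The Long Road  | Lewis 
Broken Clocks  | NULL  
Paper Boats    | Hill  
Falling Leaves | Adams 
Hollow Hills   | Adams 
Empty Rooms    | NULL  
The Old House  | Adams 


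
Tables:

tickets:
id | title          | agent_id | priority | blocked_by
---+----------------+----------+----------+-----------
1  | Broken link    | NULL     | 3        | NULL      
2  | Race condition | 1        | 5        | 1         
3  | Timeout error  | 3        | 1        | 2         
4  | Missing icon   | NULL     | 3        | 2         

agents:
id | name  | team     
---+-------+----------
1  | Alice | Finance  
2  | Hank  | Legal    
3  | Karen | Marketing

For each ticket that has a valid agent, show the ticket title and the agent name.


INNER JOIN keeps only tickets rows whose agent_id matches an id in agents. Walk through each ticket:
  - ticket 1 (Broken link): agent_id=NULL, no match -> dropped
  - ticket 2 (Race condition): agent_id=1 -> matches Alice
  - ticket 3 (Timeout error): agent_id=3 -> matches Karen
  - ticket 4 (Missing icon): agent_id=NULL, no match -> dropped
So 2 of 4 rows are dropped.

SQL:
SELECT a.title, b.name AS agent
FROM tickets a
INNER JOIN agents b ON a.agent_id = b.id

Result:
title          | agent
---------------+------
Race condition | Alice
Timeout error  | Karen


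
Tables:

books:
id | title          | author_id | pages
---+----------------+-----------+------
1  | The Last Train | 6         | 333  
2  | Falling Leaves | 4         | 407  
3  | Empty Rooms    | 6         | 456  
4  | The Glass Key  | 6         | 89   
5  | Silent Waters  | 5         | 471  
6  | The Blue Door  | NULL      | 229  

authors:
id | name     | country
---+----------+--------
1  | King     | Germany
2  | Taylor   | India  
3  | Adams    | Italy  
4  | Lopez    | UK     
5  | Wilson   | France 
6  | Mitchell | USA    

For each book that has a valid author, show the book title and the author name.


INNER JOIN keeps only books rows whose author_id matches an id in authors. Walk through each book:
  - book 1 (The Last Train): author_id=6 -> matches Mitchell
  - book 2 (Falling Leaves): author_id=4 -> matches Lopez
  - book 3 (Empty Rooms): author_id=6 -> matches Mitchell
  - book 4 (The Glass Key): author_id=6 -> matches Mitchell
  - book 5 (Silent Waters): author_id=5 -> matches Wilson
  - book 6 (The Blue Door): author_id=NULL, no match -> dropped
So 1 of 6 rows is dropped.

SQL:
SELECT a.title, b.name AS author
FROM books a
INNER JOIN authors b ON a.author_id = b.id

Result:
title          | author  
---------------+---------
The Last Train | Mitchell
Falling Leaves | Lopez   
Empty Rooms    | Mitchell
The Glass Key  | Mitchell
Silent Waters  | Wilson  


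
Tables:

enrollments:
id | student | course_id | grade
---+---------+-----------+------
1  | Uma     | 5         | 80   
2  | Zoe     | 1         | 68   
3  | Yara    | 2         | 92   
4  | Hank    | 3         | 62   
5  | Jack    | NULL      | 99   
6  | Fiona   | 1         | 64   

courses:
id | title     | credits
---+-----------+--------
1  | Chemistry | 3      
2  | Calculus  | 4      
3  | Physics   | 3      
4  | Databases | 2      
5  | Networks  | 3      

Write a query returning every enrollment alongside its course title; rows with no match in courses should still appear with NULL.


LEFT JOIN keeps every row from enrollments (the left table); where course_id has no match in courses, the course columns become NULL. Walk through each enrollment:
  - enrollment 1 (Uma): course_id=5 -> matches Networks
  - enrollment 2 (Zoe): course_id=1 -> matches Chemistry
  - enrollment 3 (Yara): course_id=2 -> matches Calculus
  - enrollment 4 (Hank): course_id=3 -> matches Physics
  - enrollment 5 (Jack): course_id=NULL, no match -> kept with NULL
  - enrollment 6 (Fiona): course_id=1 -> matches Chemistry
All 6 rows appear; 1 has NULL course.

SQL:
SELECT a.student, b.title AS course
FROM enrollments a
LEFT JOIN courses b ON a.course_id = b.id

Result:
student | course   
--------+----------
Uma     | Networks 
Zoe     | Chemistry
Yara    | Calculus 
Hank    | Physics  
Jack    | NULL     
Fiona   | Chemistry


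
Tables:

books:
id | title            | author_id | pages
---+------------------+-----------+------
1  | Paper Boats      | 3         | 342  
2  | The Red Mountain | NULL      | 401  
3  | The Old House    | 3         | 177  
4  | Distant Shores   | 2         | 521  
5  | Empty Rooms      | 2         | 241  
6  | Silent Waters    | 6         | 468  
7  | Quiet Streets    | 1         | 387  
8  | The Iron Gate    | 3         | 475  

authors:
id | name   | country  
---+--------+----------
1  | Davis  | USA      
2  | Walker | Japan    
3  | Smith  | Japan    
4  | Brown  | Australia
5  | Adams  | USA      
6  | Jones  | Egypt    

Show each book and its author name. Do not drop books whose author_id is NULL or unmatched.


LEFT JOIN keeps every row from books (the left table); where author_id has no match in authors, the author columns become NULL. Walk through each book:
  - book 1 (Paper Boats): author_id=3 -> matches Smith
  - book 2 (The Red Mountain): author_id=NULL, no match -> kept with NULL
  - book 3 (The Old House): author_id=3 -> matches Smith
  - book 4 (Distant Shores): author_id=2 -> matches Walker
  - book 5 (Empty Rooms): author_id=2 -> matches Walker
  - book 6 (Silent Waters): author_id=6 -> matches Jones
  - book 7 (Quiet Streets): author_id=1 -> matches Davis
  - book 8 (The Iron Gate): author_id=3 -> matches Smith
All 8 rows appear; 1 has NULL author.

SQL:
SELECT a.title, b.name AS author
FROM books a
LEFT JOIN authors b ON a.author_id = b.id

Result:
title            | author
-----------------+-------
Paper Boats      | Smith 
The Red Mountain | NULL  
The Old House    | Smith 
Distant Shores   | Walker
Empty Rooms      | Walker
Silent Waters    | Jones 
Quiet Streets    | Davis 
The Iron Gate    | Smith 


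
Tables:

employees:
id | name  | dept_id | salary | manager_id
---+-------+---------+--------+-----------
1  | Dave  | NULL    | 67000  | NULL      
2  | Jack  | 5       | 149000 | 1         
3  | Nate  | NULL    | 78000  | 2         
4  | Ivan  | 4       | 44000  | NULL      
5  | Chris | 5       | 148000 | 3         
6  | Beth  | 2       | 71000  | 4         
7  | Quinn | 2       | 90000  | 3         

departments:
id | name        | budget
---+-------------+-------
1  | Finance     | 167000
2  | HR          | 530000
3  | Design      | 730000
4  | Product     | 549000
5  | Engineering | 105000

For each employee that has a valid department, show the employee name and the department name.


INNER JOIN keeps only employees rows whose dept_id matches an id in departments. Walk through each employee:
  - employee 1 (Dave): dept_id=NULL, no match -> dropped
  - employee 2 (Jack): dept_id=5 -> matches Engineering
  - employee 3 (Nate): dept_id=NULL, no match -> dropped
  - employee 4 (Ivan): dept_id=4 -> matches Product
  - employee 5 (Chris): dept_id=5 -> matches Engineering
  - employee 6 (Beth): dept_id=2 -> matches HR
  - employee 7 (Quinn): dept_id=2 -> matches HR
So 2 of 7 rows are dropped.

SQL:
SELECT a.name, b.name AS department
FROM employees a
INNER JOIN departments b ON a.dept_id = b.id

Result:
name  | department 
------+------------
Jack  | Engineering
Ivan  | Product    
Chris | Engineering
Beth  | HR         
Quinn | HR         


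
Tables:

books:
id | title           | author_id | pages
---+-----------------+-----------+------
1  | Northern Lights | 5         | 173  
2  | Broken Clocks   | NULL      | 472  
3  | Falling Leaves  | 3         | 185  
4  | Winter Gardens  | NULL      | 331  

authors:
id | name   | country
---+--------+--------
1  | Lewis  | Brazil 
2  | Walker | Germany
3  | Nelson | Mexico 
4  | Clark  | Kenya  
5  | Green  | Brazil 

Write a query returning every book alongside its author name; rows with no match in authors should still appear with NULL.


LEFT JOIN keeps every row from books (the left table); where author_id has no match in authors, the author columns become NULL. Walk through each book:
  - book 1 (Northern Lights): author_id=5 -> matches Green
  - book 2 (Broken Clocks): author_id=NULL, no match -> kept with NULL
  - book 3 (Falling Leaves): author_id=3 -> matches Nelson
  - book 4 (Winter Gardens): author_id=NULL, no match -> kept with NULL
All 4 rows appear; 2 have NULL author.

SQL:
SELECT a.title, b.name AS author
FROM books a
LEFT JOIN authors b ON a.author_id = b.id

Result:
title           | author
----------------+-------
Northern Lights | Green 
Broken Clocks   | NULL  
Falling Leaves  | Nelson
Winter Gardens  | NULL  


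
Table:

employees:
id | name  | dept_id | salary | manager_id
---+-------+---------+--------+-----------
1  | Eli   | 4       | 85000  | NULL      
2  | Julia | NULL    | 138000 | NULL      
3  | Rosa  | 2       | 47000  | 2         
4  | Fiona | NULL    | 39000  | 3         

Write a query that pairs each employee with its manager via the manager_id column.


This is a self-join: employees is joined to a second copy of itself, matching each row's manager_id to another row's id. Use LEFT JOIN so rows with manager_id=NULL are kept.
  - employee 1 (Eli): manager_id=NULL -> NULL
  - employee 2 (Julia): manager_id=NULL -> NULL
  - employee 3 (Rosa): manager_id=2 -> Julia
  - employee 4 (Fiona): manager_id=3 -> Rosa

SQL:
SELECT a.name AS item, b.name AS manager
FROM employees a
LEFT JOIN employees b ON a.manager_id = b.id

Result:
item  | manager
------+--------
Eli   | NULL   
Julia | NULL   
Rosa  | Julia  
Fiona | Rosa   


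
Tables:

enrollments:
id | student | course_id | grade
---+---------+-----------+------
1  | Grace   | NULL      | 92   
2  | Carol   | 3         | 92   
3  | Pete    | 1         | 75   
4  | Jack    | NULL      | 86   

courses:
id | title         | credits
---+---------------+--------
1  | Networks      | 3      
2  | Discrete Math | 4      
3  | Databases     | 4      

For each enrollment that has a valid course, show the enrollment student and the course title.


INNER JOIN keeps only enrollments rows whose course_id matches an id in courses. Walk through each enrollment:
  - enrollment 1 (Grace): course_id=NULL, no match -> dropped
  - enrollment 2 (Carol): course_id=3 -> matches Databases
  - enrollment 3 (Pete): course_id=1 -> matches Networks
  - enrollment 4 (Jack): course_id=NULL, no match -> dropped
So 2 of 4 rows are dropped.

SQL:
SELECT a.student, b.title AS course
FROM enrollments a
INNER JOIN courses b ON a.course_id = b.id

Result:
student | course   
--------+----------
Carol   | Databases
Pete    | Networks 


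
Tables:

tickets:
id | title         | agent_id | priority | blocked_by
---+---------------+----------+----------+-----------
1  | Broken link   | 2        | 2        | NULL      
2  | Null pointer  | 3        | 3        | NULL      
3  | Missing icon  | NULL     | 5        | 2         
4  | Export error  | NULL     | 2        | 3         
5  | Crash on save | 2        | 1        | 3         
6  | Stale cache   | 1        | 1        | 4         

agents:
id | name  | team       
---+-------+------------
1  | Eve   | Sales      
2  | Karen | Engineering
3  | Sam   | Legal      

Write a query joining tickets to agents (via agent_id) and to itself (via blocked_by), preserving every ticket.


Two LEFT JOINs from the same base table tickets: one to agents via agent_id, one to tickets itself via blocked_by. Both are LEFT so every ticket is preserved.
Match against agents:
  - ticket 1 (Broken link): agent_id=2 -> matches Karen
  - ticket 2 (Null pointer): agent_id=3 -> matches Sam
  - ticket 3 (Missing icon): agent_id=NULL, no match -> kept with NULL
  - ticket 4 (Export error): agent_id=NULL, no match -> kept with NULL
  - ticket 5 (Crash on save): agent_id=2 -> matches Karen
  - ticket 6 (Stale cache): agent_id=1 -> matches Eve
Match against tickets (self):
  - ticket 1 (Broken link): blocked_by=NULL -> NULL
  - ticket 2 (Null pointer): blocked_by=NULL -> NULL
  - ticket 3 (Missing icon): blocked_by=2 -> Null pointer
  - ticket 4 (Export error): blocked_by=3 -> Missing icon
  - ticket 5 (Crash on save): blocked_by=3 -> Missing icon
  - ticket 6 (Stale cache): blocked_by=4 -> Export error

SQL:
SELECT a.title, b.name AS agent, c.title AS blocked_by
FROM tickets a
LEFT JOIN agents b ON a.agent_id = b.id
LEFT JOIN tickets c ON a.blocked_by = c.id

Result:
title         | agent | blocked_by  
--------------+-------+-------------
Broken link   | Karen | NULL        
Null pointer  | Sam   | NULL        
Missing icon  | NULL  | Null pointer
Export error  | NULL  | Missing icon
Crash on save | Karen | Missing icon
Stale cache   | Eve   | Export error


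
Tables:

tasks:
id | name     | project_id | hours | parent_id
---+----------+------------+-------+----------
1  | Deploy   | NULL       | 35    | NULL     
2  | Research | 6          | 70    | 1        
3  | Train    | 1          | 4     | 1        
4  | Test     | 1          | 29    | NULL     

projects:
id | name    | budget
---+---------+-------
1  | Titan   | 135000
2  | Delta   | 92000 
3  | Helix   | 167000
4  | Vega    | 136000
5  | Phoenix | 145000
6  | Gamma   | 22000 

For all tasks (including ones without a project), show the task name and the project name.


LEFT JOIN keeps every row from tasks (the left table); where project_id has no match in projects, the project columns become NULL. Walk through each task:
  - task 1 (Deploy): project_id=NULL, no match -> kept with NULL
  - task 2 (Research): project_id=6 -> matches Gamma
  - task 3 (Train): project_id=1 -> matches Titan
  - task 4 (Test): project_id=1 -> matches Titan
All 4 rows appear; 1 has NULL project.

SQL:
SELECT a.name, b.name AS project
FROM tasks a
LEFT JOIN projects b ON a.project_id = b.id

Result:
name     | project
---------+--------
Deploy   | NULL   
Research | Gamma  
Train    | Titan  
Test     | Titan  


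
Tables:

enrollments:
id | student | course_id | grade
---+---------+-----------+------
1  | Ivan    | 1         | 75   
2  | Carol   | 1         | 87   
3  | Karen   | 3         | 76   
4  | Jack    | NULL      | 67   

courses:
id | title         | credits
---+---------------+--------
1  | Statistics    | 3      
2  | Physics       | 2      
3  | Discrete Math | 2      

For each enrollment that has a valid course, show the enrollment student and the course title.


INNER JOIN keeps only enrollments rows whose course_id matches an id in courses. Walk through each enrollment:
  - enrollment 1 (Ivan): course_id=1 -> matches Statistics
  - enrollment 2 (Carol): course_id=1 -> matches Statistics
  - enrollment 3 (Karen): course_id=3 -> matches Discrete Math
  - enrollment 4 (Jack): course_id=NULL, no match -> dropped
So 1 of 4 rows is dropped.

SQL:
SELECT a.student, b.title AS course
FROM enrollments a
INNER JOIN courses b ON a.course_id = b.id

Result:
student | course       
--------+--------------
Ivan    | Statistics   
Carol   | Statistics   
Karen   | Discrete Math


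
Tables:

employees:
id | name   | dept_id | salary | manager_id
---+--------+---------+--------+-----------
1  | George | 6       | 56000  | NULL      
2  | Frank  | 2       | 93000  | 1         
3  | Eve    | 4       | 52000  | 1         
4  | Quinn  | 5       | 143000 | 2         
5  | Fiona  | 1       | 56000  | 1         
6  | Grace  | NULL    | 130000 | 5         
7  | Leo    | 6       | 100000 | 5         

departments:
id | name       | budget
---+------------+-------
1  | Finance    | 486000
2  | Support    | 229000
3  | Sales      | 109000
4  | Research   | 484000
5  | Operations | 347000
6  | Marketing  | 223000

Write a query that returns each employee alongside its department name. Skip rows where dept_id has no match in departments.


INNER JOIN keeps only employees rows whose dept_id matches an id in departments. Walk through each employee:
  - employee 1 (George): dept_id=6 -> matches Marketing
  - employee 2 (Frank): dept_id=2 -> matches Support
  - employee 3 (Eve): dept_id=4 -> matches Research
  - employee 4 (Quinn): dept_id=5 -> matches Operations
  - employee 5 (Fiona): dept_id=1 -> matches Finance
  - employee 6 (Grace): dept_id=NULL, no match -> dropped
  - employee 7 (Leo): dept_id=6 -> matches Marketing
So 1 of 7 rows is dropped.

SQL:
SELECT a.name, b.name AS department
FROM employees a
INNER JOIN departments b ON a.dept_id = b.id

Result:
name   | department
-------+-----------
George | Marketing 
Frank  | Support   
Eve    | Research  
Quinn  | Operations
Fiona  | Finance   
Leo    | Marketing 


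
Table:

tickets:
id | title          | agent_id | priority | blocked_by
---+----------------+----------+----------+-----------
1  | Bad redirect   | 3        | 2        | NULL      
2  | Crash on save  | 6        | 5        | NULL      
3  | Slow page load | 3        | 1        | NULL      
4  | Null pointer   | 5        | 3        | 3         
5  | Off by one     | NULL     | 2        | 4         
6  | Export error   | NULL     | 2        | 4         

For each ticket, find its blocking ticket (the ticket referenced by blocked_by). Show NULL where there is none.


This is a self-join: tickets is joined to a second copy of itself, matching each row's blocked_by to another row's id. Use LEFT JOIN so rows with blocked_by=NULL are kept.
  - ticket 1 (Bad redirect): blocked_by=NULL -> NULL
  - ticket 2 (Crash on save): blocked_by=NULL -> NULL
  - ticket 3 (Slow page load): blocked_by=NULL -> NULL
  - ticket 4 (Null pointer): blocked_by=3 -> Slow page load
  - ticket 5 (Off by one): blocked_by=4 -> Null pointer
  - ticket 6 (Export error): blocked_by=4 -> Null pointer

SQL:
SELECT a.title AS item, b.title AS blocked_by
FROM tickets a
LEFT JOIN tickets b ON a.blocked_by = b.id

Result:
item           | blocked_by    
---------------+---------------
Bad redirect   | NULL          
Crash on save  | NULL          
Slow page load | NULL          
Null pointer   | Slow page load
Off by one     | Null pointer  
Export error   | Null pointer  


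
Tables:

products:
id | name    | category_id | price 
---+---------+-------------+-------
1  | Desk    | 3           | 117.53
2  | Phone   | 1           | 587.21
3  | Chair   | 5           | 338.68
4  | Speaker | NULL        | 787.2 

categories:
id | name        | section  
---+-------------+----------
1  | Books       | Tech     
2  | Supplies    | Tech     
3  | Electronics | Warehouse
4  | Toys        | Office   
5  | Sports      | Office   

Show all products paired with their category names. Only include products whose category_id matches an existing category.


INNER JOIN keeps only products rows whose category_id matches an id in categories. Walk through each product:
  - product 1 (Desk): category_id=3 -> matches Electronics
  - product 2 (Phone): category_id=1 -> matches Books
  - product 3 (Chair): category_id=5 -> matches Sports
  - product 4 (Speaker): category_id=NULL, no match -> dropped
So 1 of 4 rows is dropped.

SQL:
SELECT a.name, b.name AS category
FROM products a
INNER JOIN categories b ON a.category_id = b.id

Result:
name  | category   
------+------------
Desk  | Electronics
Phone | Books      
Chair | Sports     


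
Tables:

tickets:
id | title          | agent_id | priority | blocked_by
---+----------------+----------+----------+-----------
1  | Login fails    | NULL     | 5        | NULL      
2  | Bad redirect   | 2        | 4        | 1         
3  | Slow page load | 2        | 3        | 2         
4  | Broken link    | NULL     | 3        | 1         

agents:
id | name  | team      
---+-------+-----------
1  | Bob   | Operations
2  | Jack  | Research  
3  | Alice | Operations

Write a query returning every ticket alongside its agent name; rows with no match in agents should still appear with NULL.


LEFT JOIN keeps every row from tickets (the left table); where agent_id has no match in agents, the agent columns become NULL. Walk through each ticket:
  - ticket 1 (Login fails): agent_id=NULL, no match -> kept with NULL
  - ticket 2 (Bad redirect): agent_id=2 -> matches Jack
  - ticket 3 (Slow page load): agent_id=2 -> matches Jack
  - ticket 4 (Broken link): agent_id=NULL, no match -> kept with NULL
All 4 rows appear; 2 have NULL agent.

SQL:
SELECT a.title, b.name AS agent
FROM tickets a
LEFT JOIN agents b ON a.agent_id = b.id

Result:
title          | agent
---------------+------
Login fails    | NULL 
Bad redirect   | Jack 
Slow page load | Jack 
Broken link    | NULL 


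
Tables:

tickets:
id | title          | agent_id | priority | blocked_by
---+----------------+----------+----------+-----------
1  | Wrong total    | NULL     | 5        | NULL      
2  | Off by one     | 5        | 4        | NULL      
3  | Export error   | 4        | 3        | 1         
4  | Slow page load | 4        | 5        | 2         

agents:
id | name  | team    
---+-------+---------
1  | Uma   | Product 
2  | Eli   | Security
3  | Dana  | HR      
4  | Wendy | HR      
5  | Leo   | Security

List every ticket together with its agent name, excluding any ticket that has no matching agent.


INNER JOIN keeps only tickets rows whose agent_id matches an id in agents. Walk through each ticket:
  - ticket 1 (Wrong total): agent_id=NULL, no match -> dropped
  - ticket 2 (Off by one): agent_id=5 -> matches Leo
  - ticket 3 (Export error): agent_id=4 -> matches Wendy
  - ticket 4 (Slow page load): agent_id=4 -> matches Wendy
So 1 of 4 rows is dropped.

SQL:
SELECT a.title, b.name AS agent
FROM tickets a
INNER JOIN agents b ON a.agent_id = b.id

Result:
title          | agent
---------------+------
Off by one     | Leo  
Export error   | Wendy
Slow page load | Wendy


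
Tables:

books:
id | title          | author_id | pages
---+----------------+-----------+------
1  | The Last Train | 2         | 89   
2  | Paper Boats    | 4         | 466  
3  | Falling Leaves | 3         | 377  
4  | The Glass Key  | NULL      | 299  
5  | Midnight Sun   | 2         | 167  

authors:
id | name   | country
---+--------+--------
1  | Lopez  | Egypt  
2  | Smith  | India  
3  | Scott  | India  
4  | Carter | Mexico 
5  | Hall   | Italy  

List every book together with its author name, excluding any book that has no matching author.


INNER JOIN keeps only books rows whose author_id matches an id in authors. Walk through each book:
  - book 1 (The Last Train): author_id=2 -> matches Smith
  - book 2 (Paper Boats): author_id=4 -> matches Carter
  - book 3 (Falling Leaves): author_id=3 -> matches Scott
  - book 4 (The Glass Key): author_id=NULL, no match -> dropped
  - book 5 (Midnight Sun): author_id=2 -> matches Smith
So 1 of 5 rows is dropped.

SQL:
SELECT a.title, b.name AS author
FROM books a
INNER JOIN authors b ON a.author_id = b.id

Result:
title          | author
---------------+-------
The Last Train | Smith 
Paper Boats    | Carter
Falling Leaves | Scott 
Midnight Sun   | Smith 


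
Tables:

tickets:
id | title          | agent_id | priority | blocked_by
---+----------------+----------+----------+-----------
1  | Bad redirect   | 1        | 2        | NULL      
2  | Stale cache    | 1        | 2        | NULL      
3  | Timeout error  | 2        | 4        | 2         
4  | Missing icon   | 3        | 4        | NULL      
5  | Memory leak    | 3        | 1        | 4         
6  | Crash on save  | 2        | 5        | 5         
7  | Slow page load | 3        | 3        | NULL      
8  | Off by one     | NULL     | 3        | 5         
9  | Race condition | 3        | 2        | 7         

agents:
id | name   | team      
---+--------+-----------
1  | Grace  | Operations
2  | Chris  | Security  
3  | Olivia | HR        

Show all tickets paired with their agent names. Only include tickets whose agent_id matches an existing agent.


INNER JOIN keeps only tickets rows whose agent_id matches an id in agents. Walk through each ticket:
  - ticket 1 (Bad redirect): agent_id=1 -> matches Grace
  - ticket 2 (Stale cache): agent_id=1 -> matches Grace
  - ticket 3 (Timeout error): agent_id=2 -> matches Chris
  - ticket 4 (Missing icon): agent_id=3 -> matches Olivia
  - ticket 5 (Memory leak): agent_id=3 -> matches Olivia
  - ticket 6 (Crash on save): agent_id=2 -> matches Chris
  - ticket 7 (Slow page load): agent_id=3 -> matches Olivia
  - ticket 8 (Off by one): agent_id=NULL, no match -> dropped
  - ticket 9 (Race condition): agent_id=3 -> matches Olivia
So 1 of 9 rows is dropped.

SQL:
SELECT a.title, b.name AS agent
FROM tickets a
INNER JOIN agents b ON a.agent_id = b.id

Result:
title          | agent 
---------------+-------
Bad redirect   | Grace 
Stale cache    | Grace 
Timeout error  | Chris 
Missing icon   | Olivia
Memory leak    | Olivia
Crash on save  | Chris 
Slow page load | Olivia
Race condition | Olivia


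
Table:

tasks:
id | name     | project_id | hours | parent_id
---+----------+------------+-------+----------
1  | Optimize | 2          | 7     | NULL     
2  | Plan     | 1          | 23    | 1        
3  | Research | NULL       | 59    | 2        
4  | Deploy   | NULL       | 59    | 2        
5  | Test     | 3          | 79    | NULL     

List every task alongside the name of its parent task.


This is a self-join: tasks is joined to a second copy of itself, matching each row's parent_id to another row's id. Use LEFT JOIN so rows with parent_id=NULL are kept.
  - task 1 (Optimize): parent_id=NULL -> NULL
  - task 2 (Plan): parent_id=1 -> Optimize
  - task 3 (Research): parent_id=2 -> Plan
  - task 4 (Deploy): parent_id=2 -> Plan
  - task 5 (Test): parent_id=NULL -> NULL

SQL:
SELECT a.name AS item, b.name AS parent
FROM tasks a
LEFT JOIN tasks b ON a.parent_id = b.id

Result:
item     | parent  
---------+---------
Optimize | NULL    
Plan     | Optimize
Research | Plan    
Deploy   | Plan    
Test     | NULL    


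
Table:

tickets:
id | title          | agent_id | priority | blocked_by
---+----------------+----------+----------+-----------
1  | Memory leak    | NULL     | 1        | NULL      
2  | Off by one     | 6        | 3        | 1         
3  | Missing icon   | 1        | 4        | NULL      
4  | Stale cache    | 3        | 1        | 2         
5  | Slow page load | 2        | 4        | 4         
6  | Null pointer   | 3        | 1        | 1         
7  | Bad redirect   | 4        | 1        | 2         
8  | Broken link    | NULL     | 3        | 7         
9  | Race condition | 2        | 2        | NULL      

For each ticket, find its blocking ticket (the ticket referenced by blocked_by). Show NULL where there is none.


This is a self-join: tickets is joined to a second copy of itself, matching each row's blocked_by to another row's id. Use LEFT JOIN so rows with blocked_by=NULL are kept.
  - ticket 1 (Memory leak): blocked_by=NULL -> NULL
  - ticket 2 (Off by one): blocked_by=1 -> Memory leak
  - ticket 3 (Missing icon): blocked_by=NULL -> NULL
  - ticket 4 (Stale cache): blocked_by=2 -> Off by one
  - ticket 5 (Slow page load): blocked_by=4 -> Stale cache
  - ticket 6 (Null pointer): blocked_by=1 -> Memory leak
  - ticket 7 (Bad redirect): blocked_by=2 -> Off by one
  - ticket 8 (Broken link): blocked_by=7 -> Bad redirect
  - ticket 9 (Race condition): blocked_by=NULL -> NULL

SQL:
SELECT a.title AS item, b.title AS blocked_by
FROM tickets a
LEFT JOIN tickets b ON a.blocked_by = b.id

Result:
item           | blocked_by  
---------------+-------------
Memory leak    | NULL        
Off by one     | Memory leak 
Missing icon   | NULL        
Stale cache    | Off by one  
Slow page load | Stale cache 
Null pointer   | Memory leak 
Bad redirect   | Off by one  
Broken link    | Bad redirect
Race condition | NULL        


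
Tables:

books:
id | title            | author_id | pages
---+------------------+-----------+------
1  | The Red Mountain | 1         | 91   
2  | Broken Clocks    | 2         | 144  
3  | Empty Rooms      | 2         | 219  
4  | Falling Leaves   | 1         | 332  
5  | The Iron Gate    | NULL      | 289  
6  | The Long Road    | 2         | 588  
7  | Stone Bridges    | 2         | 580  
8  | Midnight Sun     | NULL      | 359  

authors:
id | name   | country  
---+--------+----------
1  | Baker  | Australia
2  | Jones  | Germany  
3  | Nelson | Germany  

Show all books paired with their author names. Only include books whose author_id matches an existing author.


INNER JOIN keeps only books rows whose author_id matches an id in authors. Walk through each book:
  - book 1 (The Red Mountain): author_id=1 -> matches Baker
  - book 2 (Broken Clocks): author_id=2 -> matches Jones
  - book 3 (Empty Rooms): author_id=2 -> matches Jones
  - book 4 (Falling Leaves): author_id=1 -> matches Baker
  - book 5 (The Iron Gate): author_id=NULL, no match -> dropped
  - book 6 (The Long Road): author_id=2 -> matches Jones
  - book 7 (Stone Bridges): author_id=2 -> matches Jones
  - book 8 (Midnight Sun): author_id=NULL, no match -> dropped
So 2 of 8 rows are dropped.

SQL:
SELECT a.title, b.name AS author
FROM books a
INNER JOIN authors b ON a.author_id = b.id

Result:
title            | author
-----------------+-------
The Red Mountain | Baker 
Broken Clocks    | Jones 
Empty Rooms      | Jones 
Falling Leaves   | Baker 
The Long Road    | Jones 
Stone Bridges    | Jones 


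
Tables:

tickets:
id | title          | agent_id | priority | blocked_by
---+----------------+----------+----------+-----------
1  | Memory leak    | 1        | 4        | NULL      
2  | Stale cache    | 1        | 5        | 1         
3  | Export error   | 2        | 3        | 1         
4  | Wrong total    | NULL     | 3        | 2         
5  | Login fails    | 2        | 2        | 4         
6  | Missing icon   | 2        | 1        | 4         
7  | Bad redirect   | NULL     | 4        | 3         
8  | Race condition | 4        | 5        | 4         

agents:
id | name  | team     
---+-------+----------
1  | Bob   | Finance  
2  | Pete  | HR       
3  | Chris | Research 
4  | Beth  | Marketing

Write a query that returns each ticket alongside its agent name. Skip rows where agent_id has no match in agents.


INNER JOIN keeps only tickets rows whose agent_id matches an id in agents. Walk through each ticket:
  - ticket 1 (Memory leak): agent_id=1 -> matches Bob
  - ticket 2 (Stale cache): agent_id=1 -> matches Bob
  - ticket 3 (Export error): agent_id=2 -> matches Pete
  - ticket 4 (Wrong total): agent_id=NULL, no match -> dropped
  - ticket 5 (Login fails): agent_id=2 -> matches Pete
  - ticket 6 (Missing icon): agent_id=2 -> matches Pete
  - ticket 7 (Bad redirect): agent_id=NULL, no match -> dropped
  - ticket 8 (Race condition): agent_id=4 -> matches Beth
So 2 of 8 rows are dropped.

SQL:
SELECT a.title, b.name AS agent
FROM tickets a
INNER JOIN agents b ON a.agent_id = b.id

Result:
title          | agent
---------------+------
Memory leak    | Bob  
Stale cache    | Bob  
Export error   | Pete 
Login fails    | Pete 
Missing icon   | Pete 
Race condition | Beth 


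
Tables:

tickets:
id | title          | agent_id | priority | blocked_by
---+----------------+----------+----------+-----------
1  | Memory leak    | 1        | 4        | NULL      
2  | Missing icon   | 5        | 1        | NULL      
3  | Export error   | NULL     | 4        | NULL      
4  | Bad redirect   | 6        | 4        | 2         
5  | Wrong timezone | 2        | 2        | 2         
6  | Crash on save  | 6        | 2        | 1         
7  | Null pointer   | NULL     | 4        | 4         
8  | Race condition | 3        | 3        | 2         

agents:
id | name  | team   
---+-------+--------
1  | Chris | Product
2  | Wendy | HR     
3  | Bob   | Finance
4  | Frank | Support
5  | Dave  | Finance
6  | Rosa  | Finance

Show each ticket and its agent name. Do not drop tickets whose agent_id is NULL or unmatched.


LEFT JOIN keeps every row from tickets (the left table); where agent_id has no match in agents, the agent columns become NULL. Walk through each ticket:
  - ticket 1 (Memory leak): agent_id=1 -> matches Chris
  - ticket 2 (Missing icon): agent_id=5 -> matches Dave
  - ticket 3 (Export error): agent_id=NULL, no match -> kept with NULL
  - ticket 4 (Bad redirect): agent_id=6 -> matches Rosa
  - ticket 5 (Wrong timezone): agent_id=2 -> matches Wendy
  - ticket 6 (Crash on save): agent_id=6 -> matches Rosa
  - ticket 7 (Null pointer): agent_id=NULL, no match -> kept with NULL
  - ticket 8 (Race condition): agent_id=3 -> matches Bob
All 8 rows appear; 2 have NULL agent.

SQL:
SELECT a.title, b.name AS agent
FROM tickets a
LEFT JOIN agents b ON a.agent_id = b.id

Result:
title          | agent
---------------+------
Memory leak    | Chris
Missing icon   | Dave 
Export error   | NULL 
Bad redirect   | Rosa 
Wrong timezone | Wendy
Crash on save  | Rosa 
Null pointer   | NULL 
Race condition | Bob  


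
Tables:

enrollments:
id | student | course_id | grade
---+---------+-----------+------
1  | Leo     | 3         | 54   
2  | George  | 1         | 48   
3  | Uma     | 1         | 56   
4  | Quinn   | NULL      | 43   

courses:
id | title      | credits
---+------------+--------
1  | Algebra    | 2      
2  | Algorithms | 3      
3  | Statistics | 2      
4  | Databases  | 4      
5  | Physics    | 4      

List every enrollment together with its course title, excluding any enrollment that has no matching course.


INNER JOIN keeps only enrollments rows whose course_id matches an id in courses. Walk through each enrollment:
  - enrollment 1 (Leo): course_id=3 -> matches Statistics
  - enrollment 2 (George): course_id=1 -> matches Algebra
  - enrollment 3 (Uma): course_id=1 -> matches Algebra
  - enrollment 4 (Quinn): course_id=NULL, no match -> dropped
So 1 of 4 rows is dropped.

SQL:
SELECT a.student, b.title AS course
FROM enrollments a
INNER JOIN courses b ON a.course_id = b.id

Result:
student | course    
--------+-----------
Leo     | Statistics
George  | Algebra   
Uma     | Algebra   


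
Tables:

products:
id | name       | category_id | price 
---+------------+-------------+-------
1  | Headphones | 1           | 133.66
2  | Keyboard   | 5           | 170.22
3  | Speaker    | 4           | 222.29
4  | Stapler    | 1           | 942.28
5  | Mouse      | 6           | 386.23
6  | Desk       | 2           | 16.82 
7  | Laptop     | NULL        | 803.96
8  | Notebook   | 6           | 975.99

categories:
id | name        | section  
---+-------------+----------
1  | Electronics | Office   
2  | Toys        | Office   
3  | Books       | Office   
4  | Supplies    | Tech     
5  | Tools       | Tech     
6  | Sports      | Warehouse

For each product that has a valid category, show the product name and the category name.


INNER JOIN keeps only products rows whose category_id matches an id in categories. Walk through each product:
  - product 1 (Headphones): category_id=1 -> matches Electronics
  - product 2 (Keyboard): category_id=5 -> matches Tools
  - product 3 (Speaker): category_id=4 -> matches Supplies
  - product 4 (Stapler): category_id=1 -> matches Electronics
  - product 5 (Mouse): category_id=6 -> matches Sports
  - product 6 (Desk): category_id=2 -> matches Toys
  - product 7 (Laptop): category_id=NULL, no match -> dropped
  - product 8 (Notebook): category_id=6 -> matches Sports
So 1 of 8 rows is dropped.

SQL:
SELECT a.name, b.name AS category
FROM products a
INNER JOIN categories b ON a.category_id = b.id

Result:
name       | category   
-----------+------------
Headphones | Electronics
Keyboard   | Tools      
Speaker    | Supplies   
Stapler    | Electronics
Mouse      | Sports     
Desk       | Toys       
Notebook   | Sports     


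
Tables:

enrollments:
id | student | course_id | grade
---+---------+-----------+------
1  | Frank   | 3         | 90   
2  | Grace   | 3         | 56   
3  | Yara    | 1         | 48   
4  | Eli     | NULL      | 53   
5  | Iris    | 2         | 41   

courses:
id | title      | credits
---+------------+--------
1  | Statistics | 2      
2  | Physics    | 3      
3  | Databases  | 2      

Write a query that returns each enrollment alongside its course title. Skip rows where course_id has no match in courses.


INNER JOIN keeps only enrollments rows whose course_id matches an id in courses. Walk through each enrollment:
  - enrollment 1 (Frank): course_id=3 -> matches Databases
  - enrollment 2 (Grace): course_id=3 -> matches Databases
  - enrollment 3 (Yara): course_id=1 -> matches Statistics
  - enrollment 4 (Eli): course_id=NULL, no match -> dropped
  - enrollment 5 (Iris): course_id=2 -> matches Physics
So 1 of 5 rows is dropped.

SQL:
SELECT a.student, b.title AS course
FROM enrollments a
INNER JOIN courses b ON a.course_id = b.id

Result:
student | course    
--------+-----------
Frank   | Databases 
Grace   | Databases 
Yara    | Statistics
Iris    | Physics   


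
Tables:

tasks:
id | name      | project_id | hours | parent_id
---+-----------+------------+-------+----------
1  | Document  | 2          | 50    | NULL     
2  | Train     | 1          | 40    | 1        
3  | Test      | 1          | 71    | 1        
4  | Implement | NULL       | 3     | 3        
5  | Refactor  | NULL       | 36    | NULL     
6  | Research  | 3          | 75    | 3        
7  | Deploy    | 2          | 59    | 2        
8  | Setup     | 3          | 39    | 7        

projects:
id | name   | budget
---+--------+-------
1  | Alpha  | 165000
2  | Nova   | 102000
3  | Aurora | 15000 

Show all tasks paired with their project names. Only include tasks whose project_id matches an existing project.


INNER JOIN keeps only tasks rows whose project_id matches an id in projects. Walk through each task:
  - task 1 (Document): project_id=2 -> matches Nova
  - task 2 (Train): project_id=1 -> matches Alpha
  - task 3 (Test): project_id=1 -> matches Alpha
  - task 4 (Implement): project_id=NULL, no match -> dropped
  - task 5 (Refactor): project_id=NULL, no match -> dropped
  - task 6 (Research): project_id=3 -> matches Aurora
  - task 7 (Deploy): project_id=2 -> matches Nova
  - task 8 (Setup): project_id=3 -> matches Aurora
So 2 of 8 rows are dropped.

SQL:
SELECT a.name, b.name AS project
FROM tasks a
INNER JOIN projects b ON a.project_id = b.id

Result:
name     | project
---------+--------
Document | Nova   
Train    | Alpha  
Test     | Alpha  
Research | Aurora 
Deploy   | Nova   
Setup    | Aurora 
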